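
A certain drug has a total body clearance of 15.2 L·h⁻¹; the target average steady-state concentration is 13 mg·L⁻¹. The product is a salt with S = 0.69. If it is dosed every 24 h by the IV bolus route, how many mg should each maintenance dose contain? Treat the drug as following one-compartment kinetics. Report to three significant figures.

6870 mg

D = CL × Css × τ / S = 15.20 × 13 × 24 / 0.69 = 6873 mg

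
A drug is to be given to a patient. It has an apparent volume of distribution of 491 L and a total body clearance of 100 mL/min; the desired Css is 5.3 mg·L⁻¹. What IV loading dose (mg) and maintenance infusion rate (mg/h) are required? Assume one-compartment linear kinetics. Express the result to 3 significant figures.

(a) 2600 mg; (b) 31.8 mg/h

LD = Vd · C_target = 491.0 × 5.3 = 2602 mg
CL = 100 mL/min × 60/1000 = 6.000 L/h
Infusion rate = 6.000 L/h × 5.3 mg/L = 31.80 mg/h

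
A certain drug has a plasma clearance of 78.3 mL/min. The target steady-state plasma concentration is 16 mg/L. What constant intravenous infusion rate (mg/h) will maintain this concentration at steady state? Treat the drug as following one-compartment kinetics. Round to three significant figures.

75.2 mg/h

CL = 78.3 mL/min = 78.3 × 0.06 = 4.698 L/h
R₀ = 4.698 × 16 = 75.17 mg/h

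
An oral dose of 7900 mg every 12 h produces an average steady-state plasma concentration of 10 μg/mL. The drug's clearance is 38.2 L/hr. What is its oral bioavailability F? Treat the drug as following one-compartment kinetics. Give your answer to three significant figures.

0.580

F·D/τ = CL·Css at steady state → F = CL·Css·τ / D.
F = 38.2 × 10 × 12 / 7900 = 0.580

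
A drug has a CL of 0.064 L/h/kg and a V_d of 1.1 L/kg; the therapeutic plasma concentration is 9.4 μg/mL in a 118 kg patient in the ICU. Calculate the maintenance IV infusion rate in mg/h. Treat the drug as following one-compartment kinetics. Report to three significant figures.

71.0 mg/h

CL = 0.064 L/h/kg × 118 kg = 7.552 L/h
Maintenance depends on clearance, not Vd — rate in must match rate out.
R₀ = 7.552 × 9.4 = 70.99 mg/h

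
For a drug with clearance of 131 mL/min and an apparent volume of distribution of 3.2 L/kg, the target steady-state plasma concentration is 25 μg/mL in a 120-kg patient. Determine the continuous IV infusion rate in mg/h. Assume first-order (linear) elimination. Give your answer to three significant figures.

CL = 131 mL/min × 60/1000 = 7.860 L/h
Vd does not affect the maintenance rate; only clearance governs steady-state input.
R₀ = 7.860 × 25 = 196.5 mg/h

197 mg/h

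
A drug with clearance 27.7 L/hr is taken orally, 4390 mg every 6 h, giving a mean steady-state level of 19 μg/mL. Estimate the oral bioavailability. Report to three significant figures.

F·D/τ = CL·Css at steady state → F = CL·Css·τ / D.
F = 27.7 × 19 × 6 / 4390 = 0.719

0.719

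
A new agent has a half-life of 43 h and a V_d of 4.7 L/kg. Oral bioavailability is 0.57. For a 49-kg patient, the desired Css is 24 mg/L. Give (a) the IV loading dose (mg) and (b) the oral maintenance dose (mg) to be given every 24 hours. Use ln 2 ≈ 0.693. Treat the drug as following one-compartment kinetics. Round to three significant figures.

Vd(total) = 49 kg × 4.7 L/kg = 230.3 L
LD = Vd × C = 230.3 × 24 = 5527 mg
CL = 0.693 × Vd / t½ = 0.693 × 230.3 / 43 = 3.712 L/h
D = CL × Css × τ / F = 3.712 × 24 × 24 / 0.57 = 3751 mg

(a) 5530 mg; (b) 3750 mg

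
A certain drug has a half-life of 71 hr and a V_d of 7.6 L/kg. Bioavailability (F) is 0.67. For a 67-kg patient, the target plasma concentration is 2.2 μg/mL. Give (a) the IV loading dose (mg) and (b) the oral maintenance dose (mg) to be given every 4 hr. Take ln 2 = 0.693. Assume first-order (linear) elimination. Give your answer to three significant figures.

Vd = 7.6 L/kg × 67 kg = 509.2 L
LD = Vd × C = 509.2 × 2.2 = 1120 mg
CL = 0.693 × Vd / t½ = 0.693 × 509.2 / 71 = 4.970 L/h
D = CL × Css × τ / F = 4.970 × 2.2 × 4 / 0.67 = 65.28 mg

(a) 1120 mg; (b) 65.3 mg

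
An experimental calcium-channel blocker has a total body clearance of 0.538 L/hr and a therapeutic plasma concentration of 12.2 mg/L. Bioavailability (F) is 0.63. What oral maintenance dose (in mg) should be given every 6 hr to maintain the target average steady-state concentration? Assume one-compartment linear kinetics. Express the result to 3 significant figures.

62.5 mg

D = CL × Css × τ / F = 0.5380 × 12.2 × 6 / 0.63 = 62.51 mg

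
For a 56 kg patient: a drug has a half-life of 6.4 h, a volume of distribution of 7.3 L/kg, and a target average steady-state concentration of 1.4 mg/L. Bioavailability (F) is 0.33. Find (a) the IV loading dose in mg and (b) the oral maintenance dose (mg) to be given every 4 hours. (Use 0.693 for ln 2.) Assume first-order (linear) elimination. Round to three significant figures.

(a) 572 mg; (b) 751 mg

Vd(total) = 56 kg × 7.3 L/kg = 408.8 L
LD = Vd × C = 408.8 × 1.4 = 572.3 mg
CL = 0.693 × Vd / t½ = 0.693 × 408.8 / 6.4 = 44.27 L/h
D = CL × Css × τ / F = 44.27 × 1.4 × 4 / 0.33 = 751.2 mg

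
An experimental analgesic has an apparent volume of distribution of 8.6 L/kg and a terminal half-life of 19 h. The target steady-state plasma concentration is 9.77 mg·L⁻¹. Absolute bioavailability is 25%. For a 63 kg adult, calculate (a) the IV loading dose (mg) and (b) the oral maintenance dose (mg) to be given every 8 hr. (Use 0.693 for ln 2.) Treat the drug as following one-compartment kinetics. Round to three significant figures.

Total Vd = 8.6 × 63 = 541.8 L
LD = Vd × C = 541.8 × 9.77 = 5293 mg
CL = 0.693 × Vd / t½ = 0.693 × 541.8 / 19 = 19.76 L/h
D = CL × Css × τ / F = 19.76 × 9.77 × 8 / 0.25 = 6178 mg

(a) 5290 mg; (b) 6180 mg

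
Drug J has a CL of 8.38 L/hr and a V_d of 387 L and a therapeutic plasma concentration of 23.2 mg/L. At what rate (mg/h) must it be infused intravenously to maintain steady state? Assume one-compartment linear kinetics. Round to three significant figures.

R₀ = 8.380 × 23.2 = 194.4 mg/h

194 mg/h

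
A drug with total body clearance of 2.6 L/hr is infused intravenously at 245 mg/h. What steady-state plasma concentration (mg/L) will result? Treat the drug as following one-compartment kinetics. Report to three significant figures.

94.2 mg/L

Css = rate / CL = 245 / 2.600 = 94.23 mg/L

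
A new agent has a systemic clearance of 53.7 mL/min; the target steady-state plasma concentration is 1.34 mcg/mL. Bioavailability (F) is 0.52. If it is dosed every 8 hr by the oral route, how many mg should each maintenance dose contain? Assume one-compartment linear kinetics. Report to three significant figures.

CL = 53.7 mL/min × 60/1000 = 3.222 L/h
At steady state, dose per interval replaces the amount cleared in that interval: F·D/τ = CL·Css.
D = CL × Css × τ / F = 3.222 × 1.34 × 8 / 0.52 = 66.42 mg

66.4 mg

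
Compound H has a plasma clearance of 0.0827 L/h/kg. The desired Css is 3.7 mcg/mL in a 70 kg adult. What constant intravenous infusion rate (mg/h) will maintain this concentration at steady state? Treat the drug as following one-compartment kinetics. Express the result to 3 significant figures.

CL = 0.0827 L/h/kg × 70 kg = 5.789 L/h
Infusion rate = CL · Css = 5.789 L/h × 3.7 mg/L = 21.42 mg/h

21.4 mg/h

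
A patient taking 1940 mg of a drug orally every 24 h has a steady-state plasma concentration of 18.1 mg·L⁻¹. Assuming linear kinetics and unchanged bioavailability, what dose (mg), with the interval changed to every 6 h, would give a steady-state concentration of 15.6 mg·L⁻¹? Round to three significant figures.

With linear kinetics, Css is proportional to dose rate (D/τ) at fixed clearance.
D₂ = D₁ × (Css,target / Css,current) × (τ₂/τ₁) = 1940 × (15.6/18.1) × (6/24) = 418.0 mg

418 mg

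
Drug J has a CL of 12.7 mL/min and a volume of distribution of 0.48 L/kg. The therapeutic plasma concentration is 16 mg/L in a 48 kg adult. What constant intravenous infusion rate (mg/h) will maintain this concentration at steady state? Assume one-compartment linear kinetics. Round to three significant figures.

CL = 12.7 mL/min = 12.7 × 0.06 = 0.7620 L/h
Vd does not affect the maintenance rate; only clearance governs steady-state input.
R₀ = 0.7620 × 16 = 12.19 mg/h

12.2 mg/h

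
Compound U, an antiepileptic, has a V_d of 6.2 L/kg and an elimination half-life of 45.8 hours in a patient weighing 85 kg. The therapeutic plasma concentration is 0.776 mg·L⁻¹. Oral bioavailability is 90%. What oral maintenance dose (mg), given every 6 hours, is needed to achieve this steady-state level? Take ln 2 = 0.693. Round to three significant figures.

41.3 mg

Total Vd = 6.2 × 85 = 527.0 L
CL = ln 2 · Vd / t½ = 0.693 × 527.0 / 45.8 = 7.974 L/h
D = CL × Css × τ / F = 7.974 × 0.776 × 6 / 0.9 = 41.25 mg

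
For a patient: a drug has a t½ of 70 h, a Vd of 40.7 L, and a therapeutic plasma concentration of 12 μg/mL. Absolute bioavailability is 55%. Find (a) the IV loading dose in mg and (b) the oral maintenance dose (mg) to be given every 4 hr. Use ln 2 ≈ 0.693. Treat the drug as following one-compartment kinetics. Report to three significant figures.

LD = Vd × C = 40.70 × 12 = 488.4 mg
CL = 0.693 × Vd / t½ = 0.693 × 40.70 / 70 = 0.4029 L/h
D = CL × Css × τ / F = 0.4029 × 12 × 4 / 0.55 = 35.16 mg

(a) 488 mg; (b) 35.2 mg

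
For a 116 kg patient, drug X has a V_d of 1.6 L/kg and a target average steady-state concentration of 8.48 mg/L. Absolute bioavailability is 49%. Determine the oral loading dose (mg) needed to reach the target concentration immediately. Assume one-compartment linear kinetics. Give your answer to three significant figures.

Vd = 1.6 L/kg × 116 kg = 185.6 L
The loading dose fills Vd to the target concentration.
LD = Vd × C / F = 185.6 × 8.480 / 0.49 = 3212 mg

3210 mg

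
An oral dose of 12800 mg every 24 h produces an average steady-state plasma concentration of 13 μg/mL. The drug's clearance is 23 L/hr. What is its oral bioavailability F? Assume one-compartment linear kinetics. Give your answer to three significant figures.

F·D/τ = CL·Css at steady state → F = CL·Css·τ / D.
F = 23 × 13 × 24 / 12800 = 0.561

0.561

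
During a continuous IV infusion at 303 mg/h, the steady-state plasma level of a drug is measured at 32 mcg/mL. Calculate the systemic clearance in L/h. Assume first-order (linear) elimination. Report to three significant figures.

9.47 L/h

At steady state, infusion rate = CL × Css, so CL = rate / Css.
CL = 303 / 32 = 9.469 L/h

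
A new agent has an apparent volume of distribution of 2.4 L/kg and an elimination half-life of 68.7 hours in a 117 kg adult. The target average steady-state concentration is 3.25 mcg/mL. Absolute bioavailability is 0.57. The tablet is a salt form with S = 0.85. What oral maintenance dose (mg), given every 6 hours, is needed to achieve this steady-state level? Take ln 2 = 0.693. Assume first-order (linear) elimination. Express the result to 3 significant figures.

Vd(total) = 117 kg × 2.4 L/kg = 280.8 L
CL = 0.693 × Vd / t½ = 0.693 × 280.8 / 68.7 = 2.833 L/h
D = CL × Css × τ / F / S = 2.833 × 3.25 × 6 / 0.57 / 0.85 = 114.0 mg

114 mg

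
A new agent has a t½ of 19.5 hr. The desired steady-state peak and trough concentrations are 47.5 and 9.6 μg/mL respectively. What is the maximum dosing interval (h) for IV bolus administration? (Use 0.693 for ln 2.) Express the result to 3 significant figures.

45.0 h

k = 0.693 / t½ = 0.693 / 19.5 = 0.03554 h⁻¹
Between IV bolus doses, concentration decays as C = C₀·e^(−kτ), so C_peak/C_trough = e^(kτ).
τ_max = ln(C_peak/C_trough) / k = ln(47.5/9.6) / 0.03554 = 1.599 / 0.03554 = 44.99 h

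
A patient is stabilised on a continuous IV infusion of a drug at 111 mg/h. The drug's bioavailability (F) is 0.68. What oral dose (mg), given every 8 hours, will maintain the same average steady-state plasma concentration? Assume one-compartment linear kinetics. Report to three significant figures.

To maintain the same Css, the systemic dosing rate must be unchanged: F·D/τ = infusion rate.
D = rate × τ / F = 111 × 8 / 0.68 = 1306 mg

1310 mg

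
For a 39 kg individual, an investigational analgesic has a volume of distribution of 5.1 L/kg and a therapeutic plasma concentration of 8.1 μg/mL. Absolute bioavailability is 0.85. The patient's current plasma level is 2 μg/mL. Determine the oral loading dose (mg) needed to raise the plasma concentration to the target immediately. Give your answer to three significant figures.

1430 mg

Vd(total) = 39 kg × 5.1 L/kg = 198.9 L
Concentration deficit ΔC = 8.1 − 2 = 6.100 mg/L
LD = Vd × ΔC / F = 198.9 × 6.100 / 0.85 = 1427 mg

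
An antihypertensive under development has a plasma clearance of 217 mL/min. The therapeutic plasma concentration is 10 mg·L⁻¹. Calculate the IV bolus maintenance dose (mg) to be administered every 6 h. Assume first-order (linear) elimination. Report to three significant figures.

CL = 217 mL/min × 60/1000 = 13.02 L/h
At steady state, dose per interval replaces the amount cleared in that interval: D/τ = CL·Css.
D = CL × Css × τ = 13.02 × 10 × 6 = 781.2 mg

781 mg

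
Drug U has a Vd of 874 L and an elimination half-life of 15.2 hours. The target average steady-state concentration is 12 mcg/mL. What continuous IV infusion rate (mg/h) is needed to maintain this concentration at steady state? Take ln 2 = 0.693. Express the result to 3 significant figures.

CL = ln 2 · Vd / t½ = 0.693 × 874.0 / 15.2 = 39.85 L/h
Infusion rate = CL × Css = 39.85 × 12 = 478.2 mg/h

478 mg/h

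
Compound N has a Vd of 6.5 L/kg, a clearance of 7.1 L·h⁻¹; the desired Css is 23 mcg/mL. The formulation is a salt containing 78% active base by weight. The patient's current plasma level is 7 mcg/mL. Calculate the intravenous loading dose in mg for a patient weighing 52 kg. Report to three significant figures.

Vd(total) = 52 kg × 6.5 L/kg = 338.0 L
Loading dose depends on Vd (not clearance): it fills the distribution volume.
Concentration deficit ΔC = 23 − 7 = 16.00 mg/L
LD = Vd × ΔC / S = 338.0 × 16.00 / 0.78 = 6933 mg

6930 mg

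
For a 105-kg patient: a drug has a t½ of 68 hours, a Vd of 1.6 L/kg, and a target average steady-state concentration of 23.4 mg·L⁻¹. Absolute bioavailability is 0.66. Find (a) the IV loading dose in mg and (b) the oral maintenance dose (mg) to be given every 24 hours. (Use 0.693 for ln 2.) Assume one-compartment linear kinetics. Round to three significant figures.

Vd = 1.6 L/kg × 105 kg = 168.0 L
LD = Vd × C = 168.0 × 23.4 = 3931 mg
CL = 0.693 × Vd / t½ = 0.693 × 168.0 / 68 = 1.712 L/h
D = CL × Css × τ / F = 1.712 × 23.4 × 24 / 0.66 = 1457 mg

(a) 3930 mg; (b) 1460 mg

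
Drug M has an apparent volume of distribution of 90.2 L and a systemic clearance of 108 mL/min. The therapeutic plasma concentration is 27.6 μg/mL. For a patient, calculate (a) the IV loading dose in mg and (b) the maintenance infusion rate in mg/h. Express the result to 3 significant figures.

Loading: fill Vd to C_target → 90.20 L × 27.6 mg/L = 2490 mg
Convert clearance: 108 mL/min × 60 min/h ÷ 1000 mL/L = 6.480 L/h
Maintenance infusion rate = CL × Css = 6.480 × 27.6 = 178.8 mg/h

(a) 2490 mg; (b) 179 mg/h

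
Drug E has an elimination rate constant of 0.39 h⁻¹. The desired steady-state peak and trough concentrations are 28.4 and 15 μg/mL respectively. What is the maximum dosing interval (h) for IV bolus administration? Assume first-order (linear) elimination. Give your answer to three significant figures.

1.64 h

Between IV bolus doses, concentration decays as C = C₀·e^(−kτ), so C_peak/C_trough = e^(kτ).
τ_max = ln(C_peak/C_trough) / k = ln(28.4/15) / 0.3900 = 0.6383 / 0.3900 = 1.637 h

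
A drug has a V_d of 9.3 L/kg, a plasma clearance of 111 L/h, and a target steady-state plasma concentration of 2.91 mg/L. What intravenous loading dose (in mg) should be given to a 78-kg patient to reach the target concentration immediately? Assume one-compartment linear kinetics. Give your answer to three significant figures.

2110 mg

Vd(total) = 78 kg × 9.3 L/kg = 725.4 L
The loading dose fills Vd to the target concentration; clearance is irrelevant here.
LD = Vd × C = 725.4 × 2.910 = 2111 mg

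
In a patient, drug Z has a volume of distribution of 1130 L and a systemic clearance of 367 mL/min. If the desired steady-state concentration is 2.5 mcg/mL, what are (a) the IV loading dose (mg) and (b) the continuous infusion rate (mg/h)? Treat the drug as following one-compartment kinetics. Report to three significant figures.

(a) 2830 mg; (b) 55.1 mg/h

Loading: fill Vd to C_target → 1130 L × 2.5 mg/L = 2825 mg
CL = 367 mL/min = 367 × 0.06 = 22.02 L/h
Infusion rate = 22.02 L/h × 2.5 mg/L = 55.05 mg/h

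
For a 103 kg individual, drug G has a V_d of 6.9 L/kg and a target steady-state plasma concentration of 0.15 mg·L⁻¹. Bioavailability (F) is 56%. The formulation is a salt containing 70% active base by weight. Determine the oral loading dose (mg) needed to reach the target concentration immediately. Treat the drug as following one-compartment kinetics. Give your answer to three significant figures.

272 mg

Vd(total) = 103 kg × 6.9 L/kg = 710.7 L
The loading dose fills Vd to the target concentration.
LD = Vd × C / F / S = 710.7 × 0.1500 / 0.56 / 0.7 = 272.0 mg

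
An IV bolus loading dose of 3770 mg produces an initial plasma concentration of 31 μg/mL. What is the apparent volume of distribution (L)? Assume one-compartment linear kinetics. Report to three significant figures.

Immediately after an IV bolus, C₀ = Dose / Vd, so Vd = Dose / C₀.
Vd = 3770 / 31 = 121.6 L

122 L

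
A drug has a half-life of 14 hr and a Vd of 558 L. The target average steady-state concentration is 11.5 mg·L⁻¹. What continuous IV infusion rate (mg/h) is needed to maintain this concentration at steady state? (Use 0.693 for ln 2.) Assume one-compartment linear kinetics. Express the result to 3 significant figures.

318 mg/h

CL = 0.693 × Vd / t½ = 0.693 × 558.0 / 14 = 27.62 L/h
Infusion rate = CL × Css = 27.62 × 11.5 = 317.6 mg/h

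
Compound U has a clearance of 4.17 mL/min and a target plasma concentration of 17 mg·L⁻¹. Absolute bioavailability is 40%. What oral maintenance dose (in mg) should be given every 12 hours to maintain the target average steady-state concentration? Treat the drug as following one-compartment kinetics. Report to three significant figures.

128 mg

Convert clearance: 4.17 mL/min × 60 min/h ÷ 1000 mL/L = 0.2502 L/h
D = CL × Css × τ / F = 0.2502 × 17 × 12 / 0.4 = 127.6 mg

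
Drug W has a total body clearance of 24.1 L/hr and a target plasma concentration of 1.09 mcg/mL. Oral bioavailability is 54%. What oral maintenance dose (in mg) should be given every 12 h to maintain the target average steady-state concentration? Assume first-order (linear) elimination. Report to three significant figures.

D = CL × Css × τ / F = 24.10 × 1.09 × 12 / 0.54 = 583.8 mg

584 mg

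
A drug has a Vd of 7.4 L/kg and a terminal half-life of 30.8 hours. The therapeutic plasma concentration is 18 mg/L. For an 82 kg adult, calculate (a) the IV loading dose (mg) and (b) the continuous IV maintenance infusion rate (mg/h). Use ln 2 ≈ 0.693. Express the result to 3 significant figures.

Total Vd = 7.4 × 82 = 606.8 L
LD = Vd × C = 606.8 × 18 = 10920 mg
CL = 0.693 × Vd / t½ = 0.693 × 606.8 / 30.8 = 13.65 L/h
Infusion rate = CL × Css = 13.65 × 18 = 245.7 mg/h

(a) 10900 mg; (b) 246 mg/h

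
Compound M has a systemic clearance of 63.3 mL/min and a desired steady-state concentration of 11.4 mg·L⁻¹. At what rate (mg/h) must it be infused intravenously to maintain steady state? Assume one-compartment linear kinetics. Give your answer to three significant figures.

43.3 mg/h

CL = 63.3 mL/min = 63.3 × 0.06 = 3.798 L/h
R₀ = 3.798 × 11.4 = 43.30 mg/h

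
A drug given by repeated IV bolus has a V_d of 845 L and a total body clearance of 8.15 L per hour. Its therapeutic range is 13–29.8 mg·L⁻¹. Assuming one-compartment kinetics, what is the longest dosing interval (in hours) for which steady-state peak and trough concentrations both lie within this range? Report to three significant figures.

k = CL / Vd = 8.150 / 845.0 = 0.009645 h⁻¹
Between IV bolus doses, concentration decays as C = C₀·e^(−kτ), so C_peak/C_trough = e^(kτ).
τ_max = ln(C_peak/C_trough) / k = ln(29.8/13) / 0.009645 = 0.8296 / 0.009645 = 86.01 h

86.0 h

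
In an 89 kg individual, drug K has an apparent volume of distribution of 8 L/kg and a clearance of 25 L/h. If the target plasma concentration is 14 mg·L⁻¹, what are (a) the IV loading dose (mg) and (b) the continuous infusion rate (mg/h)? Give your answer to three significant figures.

Vd = 8 L/kg × 89 kg = 712.0 L
Loading: fill Vd to C_target → 712.0 L × 14 mg/L = 9968 mg
Maintenance: replace elimination → rate = CL × Css = 25.00 × 14 = 350.0 mg/h

(a) 9970 mg; (b) 350 mg/h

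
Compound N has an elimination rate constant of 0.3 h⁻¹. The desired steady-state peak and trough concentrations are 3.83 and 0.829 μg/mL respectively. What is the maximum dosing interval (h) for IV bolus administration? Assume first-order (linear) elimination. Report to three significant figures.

Between IV bolus doses, concentration decays as C = C₀·e^(−kτ), so C_peak/C_trough = e^(kτ).
τ_max = ln(C_peak/C_trough) / k = ln(3.83/0.829) / 0.3000 = 1.530 / 0.3000 = 5.100 h

5.10 h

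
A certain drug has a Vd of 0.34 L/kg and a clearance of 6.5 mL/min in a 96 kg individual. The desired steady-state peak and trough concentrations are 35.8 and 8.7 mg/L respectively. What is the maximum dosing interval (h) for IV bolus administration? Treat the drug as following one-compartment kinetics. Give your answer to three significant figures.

Total Vd = 0.34 × 96 = 32.64 L
CL = 6.5 mL/min = 6.5 × 0.06 = 0.3900 L/h
k = CL / Vd = 0.3900 / 32.64 = 0.01195 h⁻¹
Between IV bolus doses, concentration decays as C = C₀·e^(−kτ), so C_peak/C_trough = e^(kτ).
τ_max = ln(C_peak/C_trough) / k = ln(35.8/8.7) / 0.01195 = 1.415 / 0.01195 = 118.4 h

118 h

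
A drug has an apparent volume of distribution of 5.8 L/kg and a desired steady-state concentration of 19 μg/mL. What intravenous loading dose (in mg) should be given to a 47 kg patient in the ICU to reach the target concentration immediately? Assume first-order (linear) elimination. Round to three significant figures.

Vd(total) = 47 kg × 5.8 L/kg = 272.6 L
LD = Vd × C = 272.6 × 19.00 = 5179 mg

5180 mg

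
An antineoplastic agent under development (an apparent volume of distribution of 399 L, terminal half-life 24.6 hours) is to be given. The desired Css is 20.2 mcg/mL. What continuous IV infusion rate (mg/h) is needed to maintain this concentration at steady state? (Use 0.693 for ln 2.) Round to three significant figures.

k = 0.693/24.6 = 0.02817 h⁻¹, so CL = k·Vd = 0.02817 × 399.0 = 11.24 L/h
Infusion rate = CL × Css = 11.24 × 20.2 = 227.0 mg/h

227 mg/h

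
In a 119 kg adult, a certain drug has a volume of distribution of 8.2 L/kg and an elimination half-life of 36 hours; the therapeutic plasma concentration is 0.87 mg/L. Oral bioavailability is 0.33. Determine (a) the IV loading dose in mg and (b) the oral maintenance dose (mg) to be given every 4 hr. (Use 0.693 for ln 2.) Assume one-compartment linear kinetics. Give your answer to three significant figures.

(a) 849 mg; (b) 198 mg

Vd = 8.2 L/kg × 119 kg = 975.8 L
LD = Vd × C = 975.8 × 0.87 = 848.9 mg
CL = 0.693 × Vd / t½ = 0.693 × 975.8 / 36 = 18.78 L/h
D = CL × Css × τ / F = 18.78 × 0.87 × 4 / 0.33 = 198.0 mg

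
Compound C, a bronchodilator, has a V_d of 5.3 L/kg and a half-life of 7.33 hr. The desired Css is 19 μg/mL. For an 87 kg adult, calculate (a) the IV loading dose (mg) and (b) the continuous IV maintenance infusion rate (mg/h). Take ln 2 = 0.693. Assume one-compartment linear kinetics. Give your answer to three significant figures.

Vd = 5.3 L/kg × 87 kg = 461.1 L
LD = Vd × C = 461.1 × 19 = 8761 mg
CL = 0.693 × Vd / t½ = 0.693 × 461.1 / 7.33 = 43.59 L/h
Infusion rate = CL × Css = 43.59 × 19 = 828.2 mg/h

(a) 8760 mg; (b) 828 mg/h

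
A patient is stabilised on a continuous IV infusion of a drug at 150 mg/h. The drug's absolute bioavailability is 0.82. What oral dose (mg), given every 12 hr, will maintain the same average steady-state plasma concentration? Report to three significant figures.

To maintain the same Css, the systemic dosing rate must be unchanged: F·D/τ = infusion rate.
D = rate × τ / F = 150 × 12 / 0.82 = 2195 mg

2200 mg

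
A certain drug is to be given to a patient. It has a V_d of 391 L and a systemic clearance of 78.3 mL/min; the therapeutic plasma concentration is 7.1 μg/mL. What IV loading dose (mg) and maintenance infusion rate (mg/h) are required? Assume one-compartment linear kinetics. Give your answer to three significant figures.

Loading dose = Vd × C = 391.0 × 7.1 = 2776 mg
CL = 78.3 mL/min = 78.3 × 0.06 = 4.698 L/h
Infusion rate = 4.698 L/h × 7.1 mg/L = 33.36 mg/h

(a) 2780 mg; (b) 33.4 mg/h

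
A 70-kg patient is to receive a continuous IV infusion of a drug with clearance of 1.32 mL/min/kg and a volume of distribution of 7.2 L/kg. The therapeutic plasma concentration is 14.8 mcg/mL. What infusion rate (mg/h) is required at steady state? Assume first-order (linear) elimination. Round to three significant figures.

CL = 1.32 mL/min/kg × 70 kg = 92.40 mL/min = 92.40 × 60/1000 = 5.544 L/h
Infusion rate = CL · Css = 5.544 L/h × 14.8 mg/L = 82.05 mg/h

82.1 mg/h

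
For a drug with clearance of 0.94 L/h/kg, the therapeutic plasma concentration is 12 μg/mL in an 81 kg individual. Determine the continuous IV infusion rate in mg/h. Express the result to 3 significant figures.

CL = 0.94 L/h/kg × 81 kg = 76.14 L/h
At steady state, infusion rate equals elimination rate: rate in = CL × Css.
R₀ = 76.14 × 12 = 913.7 mg/h

914 mg/h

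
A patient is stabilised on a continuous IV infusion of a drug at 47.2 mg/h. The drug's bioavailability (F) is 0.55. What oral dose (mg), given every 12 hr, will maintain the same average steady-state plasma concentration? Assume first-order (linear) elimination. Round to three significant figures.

To maintain the same Css, the systemic dosing rate must be unchanged: F·D/τ = infusion rate.
D = rate × τ / F = 47.2 × 12 / 0.55 = 1030 mg

1030 mg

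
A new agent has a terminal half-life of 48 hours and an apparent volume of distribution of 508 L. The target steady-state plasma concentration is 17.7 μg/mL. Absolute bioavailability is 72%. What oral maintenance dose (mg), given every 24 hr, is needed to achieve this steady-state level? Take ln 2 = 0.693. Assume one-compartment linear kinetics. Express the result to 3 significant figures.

4330 mg

CL = 0.693 × Vd / t½ = 0.693 × 508.0 / 48 = 7.334 L/h
D = CL × Css × τ / F = 7.334 × 17.7 × 24 / 0.72 = 4327 mg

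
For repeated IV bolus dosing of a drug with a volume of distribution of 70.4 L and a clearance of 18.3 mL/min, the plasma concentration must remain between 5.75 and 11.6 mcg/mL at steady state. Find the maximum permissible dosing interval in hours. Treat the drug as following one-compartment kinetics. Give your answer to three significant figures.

Convert clearance: 18.3 mL/min × 60 min/h ÷ 1000 mL/L = 1.098 L/h
k = CL / Vd = 1.098 / 70.40 = 0.01560 h⁻¹
Between IV bolus doses, concentration decays as C = C₀·e^(−kτ), so C_peak/C_trough = e^(kτ).
τ_max = ln(C_peak/C_trough) / k = ln(11.6/5.75) / 0.01560 = 0.7018 / 0.01560 = 44.99 h

45.0 h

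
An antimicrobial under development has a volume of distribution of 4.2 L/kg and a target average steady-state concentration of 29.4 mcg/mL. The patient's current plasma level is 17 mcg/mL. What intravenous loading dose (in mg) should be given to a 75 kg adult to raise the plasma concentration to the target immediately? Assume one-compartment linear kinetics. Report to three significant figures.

3910 mg

Total Vd = 4.2 × 75 = 315.0 L
The loading dose fills Vd to the target concentration.
Concentration deficit ΔC = 29.4 − 17 = 12.40 mg/L
LD = Vd × ΔC = 315.0 × 12.40 = 3906 mg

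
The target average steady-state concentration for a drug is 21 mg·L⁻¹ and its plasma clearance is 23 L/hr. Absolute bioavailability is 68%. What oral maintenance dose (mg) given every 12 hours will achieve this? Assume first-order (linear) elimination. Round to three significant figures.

D = CL × Css × τ / F = 23.00 × 21 × 12 / 0.68 = 8524 mg

8520 mg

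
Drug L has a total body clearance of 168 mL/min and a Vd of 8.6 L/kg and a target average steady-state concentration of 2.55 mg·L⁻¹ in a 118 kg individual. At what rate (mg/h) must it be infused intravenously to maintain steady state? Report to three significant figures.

CL = 168 mL/min = 168 × 0.06 = 10.08 L/h
At steady state, infusion rate equals elimination rate: rate in = CL × Css.
Rate = CL × Css = 10.08 × 2.55 = 25.70 mg/h

25.7 mg/h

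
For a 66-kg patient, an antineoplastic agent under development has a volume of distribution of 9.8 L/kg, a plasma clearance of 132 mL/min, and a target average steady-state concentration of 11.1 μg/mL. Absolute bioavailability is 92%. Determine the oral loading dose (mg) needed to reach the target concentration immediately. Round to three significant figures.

7800 mg

Vd(total) = 66 kg × 9.8 L/kg = 646.8 L
LD = Vd × C / F = 646.8 × 11.10 / 0.92 = 7804 mg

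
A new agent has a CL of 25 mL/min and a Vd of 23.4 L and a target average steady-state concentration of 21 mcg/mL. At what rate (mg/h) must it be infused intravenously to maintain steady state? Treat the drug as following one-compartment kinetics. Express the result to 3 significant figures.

31.5 mg/h

CL = 25 mL/min = 25 × 0.06 = 1.500 L/h
At steady state, infusion rate equals elimination rate: rate in = CL × Css.
Rate = CL × Css = 1.500 × 21 = 31.50 mg/h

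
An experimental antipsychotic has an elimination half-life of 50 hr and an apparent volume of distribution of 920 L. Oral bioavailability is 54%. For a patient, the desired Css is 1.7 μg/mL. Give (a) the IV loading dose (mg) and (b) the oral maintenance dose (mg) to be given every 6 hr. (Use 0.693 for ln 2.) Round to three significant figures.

(a) 1560 mg; (b) 241 mg

LD = Vd × C = 920.0 × 1.7 = 1564 mg
CL = 0.693 × Vd / t½ = 0.693 × 920.0 / 50 = 12.75 L/h
D = CL × Css × τ / F = 12.75 × 1.7 × 6 / 0.54 = 240.8 mg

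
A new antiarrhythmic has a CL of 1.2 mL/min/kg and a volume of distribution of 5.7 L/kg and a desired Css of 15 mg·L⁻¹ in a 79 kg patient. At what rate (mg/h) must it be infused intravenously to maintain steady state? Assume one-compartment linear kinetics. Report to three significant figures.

CL = 1.2 mL/min/kg × 79 kg = 94.80 mL/min = 94.80 × 60/1000 = 5.688 L/h
R₀ = 5.688 × 15 = 85.32 mg/h

85.3 mg/h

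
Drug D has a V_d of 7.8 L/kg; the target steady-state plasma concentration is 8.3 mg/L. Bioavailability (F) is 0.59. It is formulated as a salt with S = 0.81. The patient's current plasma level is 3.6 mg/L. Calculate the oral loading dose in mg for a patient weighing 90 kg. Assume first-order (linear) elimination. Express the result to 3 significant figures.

Vd = 7.8 L/kg × 90 kg = 702.0 L
Concentration deficit ΔC = 8.3 − 3.6 = 4.700 mg/L
LD = Vd × ΔC / F / S = 702.0 × 4.700 / 0.59 / 0.81 = 6904 mg

6900 mg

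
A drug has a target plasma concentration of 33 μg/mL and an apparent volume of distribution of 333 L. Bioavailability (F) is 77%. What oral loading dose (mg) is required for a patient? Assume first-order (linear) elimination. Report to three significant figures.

14300 mg

The loading dose fills Vd to the target concentration.
LD = Vd × C / F = 333.0 × 33.00 / 0.77 = 14270 mg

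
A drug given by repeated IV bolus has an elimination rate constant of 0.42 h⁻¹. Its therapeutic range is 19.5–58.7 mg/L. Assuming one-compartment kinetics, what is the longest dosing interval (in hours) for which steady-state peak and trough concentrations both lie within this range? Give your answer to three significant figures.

2.62 h

Between IV bolus doses, concentration decays as C = C₀·e^(−kτ), so C_peak/C_trough = e^(kτ).
τ_max = ln(C_peak/C_trough) / k = ln(58.7/19.5) / 0.4200 = 1.102 / 0.4200 = 2.624 h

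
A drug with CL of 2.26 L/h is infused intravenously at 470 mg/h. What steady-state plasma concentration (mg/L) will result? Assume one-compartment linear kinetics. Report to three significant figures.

Css = rate / CL = 470 / 2.260 = 208.0 mg/L

208 mg/L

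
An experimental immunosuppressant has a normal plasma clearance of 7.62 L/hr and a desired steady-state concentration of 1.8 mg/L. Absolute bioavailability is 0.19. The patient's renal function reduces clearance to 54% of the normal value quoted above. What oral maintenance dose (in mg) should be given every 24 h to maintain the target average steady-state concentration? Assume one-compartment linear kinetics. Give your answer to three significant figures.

Patient clearance = 0.54 × 7.620 = 4.115 L/h
D = CL × Css × τ / F = 4.115 × 1.8 × 24 / 0.19 = 935.6 mg

936 mg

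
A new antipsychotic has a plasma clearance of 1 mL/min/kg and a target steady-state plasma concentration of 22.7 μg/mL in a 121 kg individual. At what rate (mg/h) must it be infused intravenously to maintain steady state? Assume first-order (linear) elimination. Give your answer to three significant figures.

CL = 1 mL/min/kg × 121 kg = 121.0 mL/min = 121.0 × 60/1000 = 7.260 L/h
At steady state, infusion rate equals elimination rate: rate in = CL × Css.
Rate = CL × Css = 7.260 × 22.7 = 164.8 mg/h

165 mg/h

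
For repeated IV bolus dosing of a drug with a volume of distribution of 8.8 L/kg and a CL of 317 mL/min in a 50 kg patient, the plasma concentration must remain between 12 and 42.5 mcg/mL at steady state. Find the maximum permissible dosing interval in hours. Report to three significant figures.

29.3 h

Vd = 8.8 L/kg × 50 kg = 440.0 L
CL = 317 mL/min = 317 × 0.06 = 19.02 L/h
k = CL / Vd = 19.02 / 440.0 = 0.04323 h⁻¹
Between IV bolus doses, concentration decays as C = C₀·e^(−kτ), so C_peak/C_trough = e^(kτ).
τ_max = ln(C_peak/C_trough) / k = ln(42.5/12) / 0.04323 = 1.265 / 0.04323 = 29.26 h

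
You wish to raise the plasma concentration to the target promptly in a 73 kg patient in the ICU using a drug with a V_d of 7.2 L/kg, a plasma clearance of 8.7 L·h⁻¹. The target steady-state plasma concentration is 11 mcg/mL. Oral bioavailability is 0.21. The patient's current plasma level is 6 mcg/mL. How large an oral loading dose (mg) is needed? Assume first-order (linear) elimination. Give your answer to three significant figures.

Vd(total) = 73 kg × 7.2 L/kg = 525.6 L
Concentration deficit ΔC = 11 − 6 = 5.000 mg/L
LD = Vd × ΔC / F = 525.6 × 5.000 / 0.21 = 12510 mg

12500 mg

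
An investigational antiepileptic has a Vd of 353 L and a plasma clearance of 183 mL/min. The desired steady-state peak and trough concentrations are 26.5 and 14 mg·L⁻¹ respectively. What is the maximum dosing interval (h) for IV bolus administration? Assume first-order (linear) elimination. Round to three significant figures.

20.5 h

CL = 183 mL/min = 183 × 0.06 = 10.98 L/h
k = CL / Vd = 10.98 / 353.0 = 0.03110 h⁻¹
Between IV bolus doses, concentration decays as C = C₀·e^(−kτ), so C_peak/C_trough = e^(kτ).
τ_max = ln(C_peak/C_trough) / k = ln(26.5/14) / 0.03110 = 0.6381 / 0.03110 = 20.52 h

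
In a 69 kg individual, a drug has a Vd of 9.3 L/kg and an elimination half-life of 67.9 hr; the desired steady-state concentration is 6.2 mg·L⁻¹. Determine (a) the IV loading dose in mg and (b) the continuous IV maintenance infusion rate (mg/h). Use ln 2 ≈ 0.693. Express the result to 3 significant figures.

Total Vd = 9.3 × 69 = 641.7 L
LD = Vd × C = 641.7 × 6.2 = 3979 mg
CL = 0.693 × Vd / t½ = 0.693 × 641.7 / 67.9 = 6.549 L/h
Infusion rate = CL × Css = 6.549 × 6.2 = 40.60 mg/h

(a) 3980 mg; (b) 40.6 mg/h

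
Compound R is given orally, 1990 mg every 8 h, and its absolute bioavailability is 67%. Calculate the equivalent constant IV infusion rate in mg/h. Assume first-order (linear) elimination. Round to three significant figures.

167 mg/h

Equivalent systemic input: infusion rate = F·D/τ.
Rate = 0.67 × 1990 / 8 = 166.7 mg/h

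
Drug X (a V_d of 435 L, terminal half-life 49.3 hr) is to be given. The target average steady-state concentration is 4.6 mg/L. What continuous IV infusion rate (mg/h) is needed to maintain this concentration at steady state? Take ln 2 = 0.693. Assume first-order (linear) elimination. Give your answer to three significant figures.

CL = ln 2 · Vd / t½ = 0.693 × 435.0 / 49.3 = 6.115 L/h
Infusion rate = CL × Css = 6.115 × 4.6 = 28.13 mg/h

28.1 mg/h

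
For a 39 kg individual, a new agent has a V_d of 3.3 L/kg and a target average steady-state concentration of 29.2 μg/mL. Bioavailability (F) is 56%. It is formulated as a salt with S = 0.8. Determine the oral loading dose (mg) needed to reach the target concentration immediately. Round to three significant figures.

8390 mg

Vd(total) = 39 kg × 3.3 L/kg = 128.7 L
LD = Vd × C / F / S = 128.7 × 29.20 / 0.56 / 0.8 = 8388 mg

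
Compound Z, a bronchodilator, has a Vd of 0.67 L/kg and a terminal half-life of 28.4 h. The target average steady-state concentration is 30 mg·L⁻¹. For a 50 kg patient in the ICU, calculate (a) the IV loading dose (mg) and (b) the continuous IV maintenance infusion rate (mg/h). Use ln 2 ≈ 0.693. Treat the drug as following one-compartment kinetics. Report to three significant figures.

Vd = 0.67 L/kg × 50 kg = 33.50 L
LD = Vd × C = 33.50 × 30 = 1005 mg
CL = 0.693 × Vd / t½ = 0.693 × 33.50 / 28.4 = 0.8174 L/h
Infusion rate = CL × Css = 0.8174 × 30 = 24.52 mg/h

(a) 1010 mg; (b) 24.5 mg/h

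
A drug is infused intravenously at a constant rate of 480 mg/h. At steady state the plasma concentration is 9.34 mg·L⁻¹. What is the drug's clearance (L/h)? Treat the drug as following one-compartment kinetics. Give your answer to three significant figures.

51.4 L/h

At steady state, infusion rate = CL × Css, so CL = rate / Css.
CL = 480 / 9.34 = 51.39 L/h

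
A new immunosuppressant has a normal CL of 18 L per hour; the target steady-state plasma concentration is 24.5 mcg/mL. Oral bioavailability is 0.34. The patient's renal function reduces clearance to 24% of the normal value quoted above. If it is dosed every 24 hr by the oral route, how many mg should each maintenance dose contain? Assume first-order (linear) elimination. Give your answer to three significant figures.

7470 mg

Patient clearance = 0.24 × 18.00 = 4.320 L/h
At steady state, dose per interval replaces the amount cleared in that interval: F·D/τ = CL·Css.
D = CL × Css × τ / F = 4.320 × 24.5 × 24 / 0.34 = 7471 mg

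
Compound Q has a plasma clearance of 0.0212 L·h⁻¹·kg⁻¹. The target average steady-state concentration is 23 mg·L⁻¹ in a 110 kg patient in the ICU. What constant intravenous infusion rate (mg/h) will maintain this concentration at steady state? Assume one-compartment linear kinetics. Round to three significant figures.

CL = 0.0212 L·h⁻¹·kg⁻¹ × 110 kg = 2.332 L/h
At steady state, infusion rate equals elimination rate: rate in = CL × Css.
Rate = CL × Css = 2.332 × 23 = 53.64 mg/h

53.6 mg/h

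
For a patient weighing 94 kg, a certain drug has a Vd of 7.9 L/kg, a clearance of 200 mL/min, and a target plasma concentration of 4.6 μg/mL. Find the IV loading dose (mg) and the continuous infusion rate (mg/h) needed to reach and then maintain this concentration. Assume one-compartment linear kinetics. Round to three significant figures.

Total Vd = 7.9 × 94 = 742.6 L
Loading: fill Vd to C_target → 742.6 L × 4.6 mg/L = 3416 mg
CL = 200 mL/min × 60/1000 = 12.00 L/h
Infusion rate = 12.00 L/h × 4.6 mg/L = 55.20 mg/h

(a) 3420 mg; (b) 55.2 mg/h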